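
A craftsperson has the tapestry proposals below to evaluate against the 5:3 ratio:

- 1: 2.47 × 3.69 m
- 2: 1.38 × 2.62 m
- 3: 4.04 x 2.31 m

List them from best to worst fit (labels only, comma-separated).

1: 3.69/2.47 ≈ 1.494 → |1.494 − 1.667| = 0.173
2: 2.62/1.38 ≈ 1.899 → |1.899 − 1.667| = 0.232
3: 4.04/2.31 ≈ 1.749 → |1.749 − 1.667| = 0.082

3, 1, 2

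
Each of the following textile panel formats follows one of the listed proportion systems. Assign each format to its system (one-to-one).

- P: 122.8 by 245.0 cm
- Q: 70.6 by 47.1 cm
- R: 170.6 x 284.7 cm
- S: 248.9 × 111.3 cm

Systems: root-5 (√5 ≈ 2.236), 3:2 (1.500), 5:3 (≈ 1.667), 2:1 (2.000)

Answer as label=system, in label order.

P = 245.0/122.8 ≈ 1.995 → 2:1 (2.000)
Q = 70.6/47.1 ≈ 1.499 → 3:2 (1.500)
R = 284.7/170.6 ≈ 1.669 → 5:3 (1.667)
S = 248.9/111.3 ≈ 2.236 → root-5 (2.236)

P=2:1, Q=3:2, R=5:3, S=root-5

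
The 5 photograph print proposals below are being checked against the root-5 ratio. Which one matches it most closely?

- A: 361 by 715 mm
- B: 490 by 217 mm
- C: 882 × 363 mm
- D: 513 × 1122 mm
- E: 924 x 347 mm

B

Ratios (long/short): A ≈ 1.981; B ≈ 2.258; C ≈ 2.430; D ≈ 2.187; E ≈ 2.663.
root-5 ≈ 2.236; option B is nearest (Δ 0.022).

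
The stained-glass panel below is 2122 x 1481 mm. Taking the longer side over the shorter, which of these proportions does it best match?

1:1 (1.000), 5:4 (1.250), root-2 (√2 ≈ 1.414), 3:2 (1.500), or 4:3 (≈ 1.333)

root-2

Ratio = 2122 / 1481 ≈ 1.433.
Distances: 1:1 1.000 (Δ 0.433); 5:4 1.250 (Δ 0.183); root-2 1.414 (Δ 0.019); 3:2 1.500 (Δ 0.067); 4:3 1.333 (Δ 0.100).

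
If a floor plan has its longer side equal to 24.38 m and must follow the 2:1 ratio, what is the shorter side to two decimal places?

12.19 m

2:1 = 2.00000.
Shorter side = 24.38 ÷ 2.00000 ≈ 12.1900 → 12.19 m.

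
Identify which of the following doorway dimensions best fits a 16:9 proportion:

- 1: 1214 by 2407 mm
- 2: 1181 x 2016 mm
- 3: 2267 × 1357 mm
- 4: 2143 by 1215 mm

Ratios (long/short): 1 ≈ 1.983; 2 ≈ 1.707; 3 ≈ 1.671; 4 ≈ 1.764.
16:9 ≈ 1.778; option 4 is nearest (Δ 0.014).

4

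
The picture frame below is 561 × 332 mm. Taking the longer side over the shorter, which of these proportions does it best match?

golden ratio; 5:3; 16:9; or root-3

561/332 ≈ 1.690. Nearest candidates are 5:3 (1.667, off by 0.023) and root-3 (1.732, off by 0.042).

5:3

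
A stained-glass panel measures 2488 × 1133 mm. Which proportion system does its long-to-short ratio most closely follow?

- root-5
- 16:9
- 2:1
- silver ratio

root-5

2488/1133 ≈ 2.196. Nearest candidates are root-5 (2.236, off by 0.040) and 2:1 (2.000, off by 0.196).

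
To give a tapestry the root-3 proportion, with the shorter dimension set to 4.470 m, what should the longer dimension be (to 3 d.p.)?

7.742 m

root-3 ≈ 1.73205.
Longer side = 4.470 × 1.73205 ≈ 7.74226 → 7.742 m.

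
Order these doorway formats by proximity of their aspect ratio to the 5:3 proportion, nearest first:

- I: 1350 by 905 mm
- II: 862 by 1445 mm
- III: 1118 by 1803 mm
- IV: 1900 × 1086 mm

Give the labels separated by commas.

II, III, IV, I

I: 1350/905 ≈ 1.492 → |1.492 − 1.667| = 0.175
II: 1445/862 ≈ 1.676 → |1.676 − 1.667| = 0.009
III: 1803/1118 ≈ 1.613 → |1.613 − 1.667| = 0.054
IV: 1900/1086 ≈ 1.750 → |1.750 − 1.667| = 0.083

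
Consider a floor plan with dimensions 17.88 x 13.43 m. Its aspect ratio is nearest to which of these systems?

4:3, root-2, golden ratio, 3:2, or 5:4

17.88/13.43 ≈ 1.331. Nearest candidates are 4:3 (1.333, off by 0.002) and 5:4 (1.250, off by 0.081).

4:3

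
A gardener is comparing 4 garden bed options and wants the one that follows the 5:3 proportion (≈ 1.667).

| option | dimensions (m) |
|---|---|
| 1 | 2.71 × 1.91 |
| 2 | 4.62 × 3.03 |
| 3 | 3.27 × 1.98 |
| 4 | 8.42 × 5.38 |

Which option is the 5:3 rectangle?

3

Target 5:3 ≈ 1.667.
1: 1.419 (Δ0.248)  2: 1.525 (Δ0.142)  3: 1.652 (Δ0.015)  4: 1.565 (Δ0.102)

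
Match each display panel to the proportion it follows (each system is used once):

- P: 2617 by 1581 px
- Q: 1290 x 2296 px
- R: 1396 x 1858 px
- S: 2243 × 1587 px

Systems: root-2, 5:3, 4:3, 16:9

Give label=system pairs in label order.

P = 2617/1581 ≈ 1.655 → 5:3 (1.667)
Q = 2296/1290 ≈ 1.780 → 16:9 (1.778)
R = 1858/1396 ≈ 1.331 → 4:3 (1.333)
S = 2243/1587 ≈ 1.413 → root-2 (1.414)

P=5:3, Q=16:9, R=4:3, S=root-2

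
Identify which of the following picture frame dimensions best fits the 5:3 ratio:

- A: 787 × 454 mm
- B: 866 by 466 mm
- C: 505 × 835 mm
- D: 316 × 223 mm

Target 5:3 ≈ 1.667.
A: 1.733 (Δ0.066)  B: 1.858 (Δ0.191)  C: 1.653 (Δ0.014)  D: 1.417 (Δ0.250)

C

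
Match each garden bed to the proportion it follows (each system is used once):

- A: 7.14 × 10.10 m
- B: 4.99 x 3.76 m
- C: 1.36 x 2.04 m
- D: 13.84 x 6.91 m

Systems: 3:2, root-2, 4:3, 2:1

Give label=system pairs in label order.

Ratios: A ≈ 1.415; B ≈ 1.327; C ≈ 1.500; D ≈ 2.003.
Targets: 3:2 ≈ 1.500; root-2 ≈ 1.414; 4:3 ≈ 1.333; 2:1 ≈ 2.000.

A=root-2, B=4:3, C=3:2, D=2:1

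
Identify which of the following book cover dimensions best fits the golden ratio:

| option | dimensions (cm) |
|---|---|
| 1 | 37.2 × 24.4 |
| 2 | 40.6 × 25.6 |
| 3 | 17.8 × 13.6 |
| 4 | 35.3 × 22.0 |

Ratios (long/short): 1 ≈ 1.525; 2 ≈ 1.586; 3 ≈ 1.309; 4 ≈ 1.605.
golden ratio ≈ 1.618; option 4 is nearest (Δ 0.013).

4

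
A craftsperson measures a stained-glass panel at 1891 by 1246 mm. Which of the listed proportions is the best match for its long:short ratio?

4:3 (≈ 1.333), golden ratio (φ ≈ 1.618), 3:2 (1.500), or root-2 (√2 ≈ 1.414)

Ratio = 1891 / 1246 ≈ 1.518.
Distances: 4:3 1.333 (Δ 0.185); golden ratio 1.618 (Δ 0.100); 3:2 1.500 (Δ 0.018); root-2 1.414 (Δ 0.104).

3:2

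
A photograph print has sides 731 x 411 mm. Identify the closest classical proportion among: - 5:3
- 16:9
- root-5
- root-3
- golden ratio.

731/411 ≈ 1.779. Nearest candidates are 16:9 (1.778, off by 0.001) and root-3 (1.732, off by 0.047).

16:9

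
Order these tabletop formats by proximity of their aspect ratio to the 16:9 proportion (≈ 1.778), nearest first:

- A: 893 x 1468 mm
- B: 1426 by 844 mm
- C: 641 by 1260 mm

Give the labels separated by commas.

A: 1468/893 ≈ 1.644 → |1.644 − 1.778| = 0.134
B: 1426/844 ≈ 1.690 → |1.690 − 1.778| = 0.088
C: 1260/641 ≈ 1.966 → |1.966 − 1.778| = 0.188

B, A, C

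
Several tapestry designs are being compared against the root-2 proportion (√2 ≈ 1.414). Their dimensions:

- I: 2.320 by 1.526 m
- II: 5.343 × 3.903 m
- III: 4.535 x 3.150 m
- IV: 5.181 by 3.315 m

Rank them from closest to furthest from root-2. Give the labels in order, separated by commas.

Ratios: I = 2.320 / 1.526 ≈ 1.520; II = 5.343 / 3.903 ≈ 1.369; III = 4.535 / 3.150 ≈ 1.440; IV = 5.181 / 3.315 ≈ 1.563.
|Δ from 1.414|: I 0.106; II 0.045; III 0.026; IV 0.149.

III, II, I, IV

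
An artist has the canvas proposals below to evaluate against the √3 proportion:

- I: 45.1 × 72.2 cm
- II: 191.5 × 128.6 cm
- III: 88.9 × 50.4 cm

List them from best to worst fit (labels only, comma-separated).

III, I, II

Ratios: I = 72.2 / 45.1 ≈ 1.601; II = 191.5 / 128.6 ≈ 1.489; III = 88.9 / 50.4 ≈ 1.764.
|Δ from 1.732|: I 0.131; II 0.243; III 0.032.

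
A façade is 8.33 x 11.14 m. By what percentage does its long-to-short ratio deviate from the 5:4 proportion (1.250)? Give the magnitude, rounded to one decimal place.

7.0%

Ratio = 11.14 / 8.33 ≈ 1.3373.
Ideal 5:4 = 1.2500. |1.3373 − 1.2500| / 1.2500 ≈ 6.98% → 7.0%.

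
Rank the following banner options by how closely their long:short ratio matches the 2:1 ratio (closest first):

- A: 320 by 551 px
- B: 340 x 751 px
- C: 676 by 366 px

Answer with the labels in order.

C, B, A

A: 551/320 ≈ 1.722 → |1.722 − 2.000| = 0.278
B: 751/340 ≈ 2.209 → |2.209 − 2.000| = 0.209
C: 676/366 ≈ 1.847 → |1.847 − 2.000| = 0.153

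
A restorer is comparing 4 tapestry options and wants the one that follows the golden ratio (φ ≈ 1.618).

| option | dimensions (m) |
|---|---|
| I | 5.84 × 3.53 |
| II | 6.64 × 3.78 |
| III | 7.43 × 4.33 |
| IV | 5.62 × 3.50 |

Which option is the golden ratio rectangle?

Ratios (long/short): I ≈ 1.654; II ≈ 1.757; III ≈ 1.716; IV ≈ 1.606.
golden ratio ≈ 1.618; option IV is nearest (Δ 0.012).

IV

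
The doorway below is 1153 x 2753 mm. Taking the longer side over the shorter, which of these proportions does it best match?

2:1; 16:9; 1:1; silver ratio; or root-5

2753/1153 ≈ 2.388. Nearest candidates are silver ratio (2.414, off by 0.026) and root-5 (2.236, off by 0.152).

silver ratio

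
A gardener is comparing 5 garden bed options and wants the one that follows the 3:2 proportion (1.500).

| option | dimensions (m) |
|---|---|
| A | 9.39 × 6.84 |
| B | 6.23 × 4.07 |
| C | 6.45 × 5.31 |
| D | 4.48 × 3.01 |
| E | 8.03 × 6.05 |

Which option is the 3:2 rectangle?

D

Target 3:2 ≈ 1.500.
A: 1.373 (Δ0.127)  B: 1.531 (Δ0.031)  C: 1.215 (Δ0.285)  D: 1.488 (Δ0.012)  E: 1.327 (Δ0.173)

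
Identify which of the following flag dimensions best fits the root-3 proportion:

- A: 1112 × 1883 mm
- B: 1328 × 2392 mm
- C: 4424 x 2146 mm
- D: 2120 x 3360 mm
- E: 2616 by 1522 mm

E

Target root-3 ≈ 1.732.
A: 1.693 (Δ0.039)  B: 1.801 (Δ0.069)  C: 2.062 (Δ0.330)  D: 1.585 (Δ0.147)  E: 1.719 (Δ0.013)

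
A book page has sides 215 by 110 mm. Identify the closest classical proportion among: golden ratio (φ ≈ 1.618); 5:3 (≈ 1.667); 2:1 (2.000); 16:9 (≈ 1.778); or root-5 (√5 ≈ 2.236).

2:1

215/110 ≈ 1.955. Nearest candidates are 2:1 (2.000, off by 0.045) and 16:9 (1.778, off by 0.177).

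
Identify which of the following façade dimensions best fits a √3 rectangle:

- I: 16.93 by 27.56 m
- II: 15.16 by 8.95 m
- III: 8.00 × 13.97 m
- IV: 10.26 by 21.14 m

Ratios (long/short): I ≈ 1.628; II ≈ 1.694; III ≈ 1.746; IV ≈ 2.060.
root-3 ≈ 1.732; option III is nearest (Δ 0.014).

III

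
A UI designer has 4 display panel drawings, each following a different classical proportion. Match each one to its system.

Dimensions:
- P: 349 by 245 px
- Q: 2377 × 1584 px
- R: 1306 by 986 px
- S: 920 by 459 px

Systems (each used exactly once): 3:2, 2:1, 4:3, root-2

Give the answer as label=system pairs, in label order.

P=root-2, Q=3:2, R=4:3, S=2:1

Ratios: P ≈ 1.424; Q ≈ 1.501; R ≈ 1.325; S ≈ 2.004.
Targets: 3:2 ≈ 1.500; 2:1 ≈ 2.000; 4:3 ≈ 1.333; root-2 ≈ 1.414.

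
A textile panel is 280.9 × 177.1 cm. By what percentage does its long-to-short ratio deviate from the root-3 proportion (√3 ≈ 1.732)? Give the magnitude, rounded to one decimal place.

Ratio = 280.9 / 177.1 ≈ 1.5861.
Ideal root-3 ≈ 1.7321. |1.5861 − 1.7321| / 1.7321 ≈ 8.43% → 8.4%.

8.4%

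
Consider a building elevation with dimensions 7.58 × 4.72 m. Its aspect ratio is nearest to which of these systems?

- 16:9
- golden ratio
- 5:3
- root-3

Ratio = 7.58 / 4.72 ≈ 1.606.
Distances: 16:9 1.778 (Δ 0.172); golden ratio 1.618 (Δ 0.012); 5:3 1.667 (Δ 0.061); root-3 1.732 (Δ 0.126).

golden ratio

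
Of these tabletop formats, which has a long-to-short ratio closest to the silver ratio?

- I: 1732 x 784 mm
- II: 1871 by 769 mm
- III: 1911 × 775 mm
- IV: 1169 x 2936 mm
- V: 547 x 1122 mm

Ratios (long/short): I ≈ 2.209; II ≈ 2.433; III ≈ 2.466; IV ≈ 2.512; V ≈ 2.051.
silver ratio ≈ 2.414; option II is nearest (Δ 0.019).

II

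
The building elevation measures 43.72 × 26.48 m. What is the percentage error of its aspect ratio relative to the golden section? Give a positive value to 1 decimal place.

Ratio = 43.72 / 26.48 ≈ 1.6511.
Ideal golden ratio ≈ 1.6180. |1.6511 − 1.6180| / 1.6180 ≈ 2.05% → 2.0%.

2.0%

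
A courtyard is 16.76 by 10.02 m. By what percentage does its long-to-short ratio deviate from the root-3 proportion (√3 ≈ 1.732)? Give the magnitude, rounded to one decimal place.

Ratio = 16.76 / 10.02 ≈ 1.6727.
Ideal root-3 ≈ 1.7321. |1.6727 − 1.7321| / 1.7321 ≈ 3.43% → 3.4%.

3.4%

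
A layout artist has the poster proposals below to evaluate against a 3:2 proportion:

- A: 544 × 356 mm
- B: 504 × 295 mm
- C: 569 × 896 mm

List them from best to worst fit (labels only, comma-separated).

A: 544/356 ≈ 1.528 → |1.528 − 1.500| = 0.028
B: 504/295 ≈ 1.708 → |1.708 − 1.500| = 0.208
C: 896/569 ≈ 1.575 → |1.575 − 1.500| = 0.075

A, C, B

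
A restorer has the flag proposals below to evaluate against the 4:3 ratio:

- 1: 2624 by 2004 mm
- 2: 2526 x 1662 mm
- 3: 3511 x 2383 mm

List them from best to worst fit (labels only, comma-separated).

1: 2624/2004 ≈ 1.309 → |1.309 − 1.333| = 0.024
2: 2526/1662 ≈ 1.520 → |1.520 − 1.333| = 0.187
3: 3511/2383 ≈ 1.473 → |1.473 − 1.333| = 0.140

1, 3, 2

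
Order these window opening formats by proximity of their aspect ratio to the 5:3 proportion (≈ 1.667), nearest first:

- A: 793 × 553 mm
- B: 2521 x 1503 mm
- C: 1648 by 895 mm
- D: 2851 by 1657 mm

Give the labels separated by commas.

A: 793/553 ≈ 1.434 → |1.434 − 1.667| = 0.233
B: 2521/1503 ≈ 1.677 → |1.677 − 1.667| = 0.010
C: 1648/895 ≈ 1.841 → |1.841 − 1.667| = 0.174
D: 2851/1657 ≈ 1.721 → |1.721 − 1.667| = 0.054

B, D, C, A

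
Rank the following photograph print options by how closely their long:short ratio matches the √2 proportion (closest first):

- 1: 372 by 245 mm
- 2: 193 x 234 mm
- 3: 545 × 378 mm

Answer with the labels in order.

1: 372/245 ≈ 1.518 → |1.518 − 1.414| = 0.104
2: 234/193 ≈ 1.212 → |1.212 − 1.414| = 0.202
3: 545/378 ≈ 1.442 → |1.442 − 1.414| = 0.028

3, 1, 2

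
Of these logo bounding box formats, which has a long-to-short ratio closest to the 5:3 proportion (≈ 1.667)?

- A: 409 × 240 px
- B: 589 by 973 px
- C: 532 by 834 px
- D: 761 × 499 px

B

Ratios (long/short): A ≈ 1.704; B ≈ 1.652; C ≈ 1.568; D ≈ 1.525.
5:3 ≈ 1.667; option B is nearest (Δ 0.015).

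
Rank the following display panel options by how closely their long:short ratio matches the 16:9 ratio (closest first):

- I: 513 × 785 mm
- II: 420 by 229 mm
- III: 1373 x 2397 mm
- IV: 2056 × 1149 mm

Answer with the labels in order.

IV, III, II, I

Ratios: I = 785 / 513 ≈ 1.530; II = 420 / 229 ≈ 1.834; III = 2397 / 1373 ≈ 1.746; IV = 2056 / 1149 ≈ 1.789.
|Δ from 1.778|: I 0.248; II 0.056; III 0.032; IV 0.011.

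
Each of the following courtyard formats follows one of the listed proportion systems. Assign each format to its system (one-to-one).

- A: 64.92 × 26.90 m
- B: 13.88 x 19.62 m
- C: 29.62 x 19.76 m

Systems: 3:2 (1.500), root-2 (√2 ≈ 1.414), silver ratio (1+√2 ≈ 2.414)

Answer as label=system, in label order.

A=silver ratio, B=root-2, C=3:2

A = 64.92/26.90 ≈ 2.413 → silver ratio (2.414)
B = 19.62/13.88 ≈ 1.414 → root-2 (1.414)
C = 29.62/19.76 ≈ 1.499 → 3:2 (1.500)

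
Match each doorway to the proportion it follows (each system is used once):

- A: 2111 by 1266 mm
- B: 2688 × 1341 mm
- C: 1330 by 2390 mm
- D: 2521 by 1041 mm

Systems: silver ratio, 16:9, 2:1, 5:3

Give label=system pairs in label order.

A=5:3, B=2:1, C=16:9, D=silver ratio

Ratios: A ≈ 1.667; B ≈ 2.004; C ≈ 1.797; D ≈ 2.422.
Targets: silver ratio ≈ 2.414; 16:9 ≈ 1.778; 2:1 ≈ 2.000; 5:3 ≈ 1.667.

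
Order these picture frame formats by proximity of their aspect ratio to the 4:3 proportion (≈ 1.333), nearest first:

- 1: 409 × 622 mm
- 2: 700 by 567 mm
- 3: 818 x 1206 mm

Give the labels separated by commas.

1: 622/409 ≈ 1.521 → |1.521 − 1.333| = 0.188
2: 700/567 ≈ 1.235 → |1.235 − 1.333| = 0.098
3: 1206/818 ≈ 1.474 → |1.474 − 1.333| = 0.141

2, 3, 1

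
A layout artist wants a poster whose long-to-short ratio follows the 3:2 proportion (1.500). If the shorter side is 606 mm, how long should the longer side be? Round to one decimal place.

909.0 mm

3:2 = 1.50000.
Longer side = 606 × 1.50000 ≈ 909.000 → 909.0 mm.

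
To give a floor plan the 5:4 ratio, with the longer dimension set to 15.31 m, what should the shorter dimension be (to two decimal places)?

12.25 m

5:4 = 1.25000.
Shorter side = 15.31 ÷ 1.25000 ≈ 12.2480 → 12.25 m.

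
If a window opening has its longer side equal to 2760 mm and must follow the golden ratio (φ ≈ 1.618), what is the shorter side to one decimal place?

1705.8 mm

golden ratio ≈ 1.61803.
Shorter side = 2760 ÷ 1.61803 ≈ 1705.778 → 1705.8 mm.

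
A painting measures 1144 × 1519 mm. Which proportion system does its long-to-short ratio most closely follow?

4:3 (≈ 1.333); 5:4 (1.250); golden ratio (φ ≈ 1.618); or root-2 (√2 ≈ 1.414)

4:3

Ratio = 1519 / 1144 ≈ 1.328.
Distances: 4:3 1.333 (Δ 0.005); 5:4 1.250 (Δ 0.078); golden ratio 1.618 (Δ 0.290); root-2 1.414 (Δ 0.086).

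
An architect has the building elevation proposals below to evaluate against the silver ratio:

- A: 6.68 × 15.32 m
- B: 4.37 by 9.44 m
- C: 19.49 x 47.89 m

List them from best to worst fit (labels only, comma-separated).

C, A, B

A: 15.32/6.68 ≈ 2.293 → |2.293 − 2.414| = 0.121
B: 9.44/4.37 ≈ 2.160 → |2.160 − 2.414| = 0.254
C: 47.89/19.49 ≈ 2.457 → |2.457 − 2.414| = 0.043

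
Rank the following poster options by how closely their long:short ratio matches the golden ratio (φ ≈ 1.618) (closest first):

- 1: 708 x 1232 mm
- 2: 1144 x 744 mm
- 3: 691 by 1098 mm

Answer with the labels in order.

1: 1232/708 ≈ 1.740 → |1.740 − 1.618| = 0.122
2: 1144/744 ≈ 1.538 → |1.538 − 1.618| = 0.080
3: 1098/691 ≈ 1.589 → |1.589 − 1.618| = 0.029

3, 2, 1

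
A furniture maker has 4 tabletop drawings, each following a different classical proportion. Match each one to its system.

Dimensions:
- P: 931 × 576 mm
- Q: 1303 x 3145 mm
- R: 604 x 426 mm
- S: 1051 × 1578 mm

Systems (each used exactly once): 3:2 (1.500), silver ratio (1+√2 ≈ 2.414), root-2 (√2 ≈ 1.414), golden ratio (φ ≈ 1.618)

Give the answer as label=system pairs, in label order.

P=golden ratio, Q=silver ratio, R=root-2, S=3:2

Ratios: P ≈ 1.616; Q ≈ 2.414; R ≈ 1.418; S ≈ 1.501.
Targets: 3:2 ≈ 1.500; silver ratio ≈ 2.414; root-2 ≈ 1.414; golden ratio ≈ 1.618.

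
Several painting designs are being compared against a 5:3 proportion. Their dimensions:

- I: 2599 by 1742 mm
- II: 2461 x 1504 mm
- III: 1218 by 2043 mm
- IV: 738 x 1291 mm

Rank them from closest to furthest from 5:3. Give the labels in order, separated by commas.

I: 2599/1742 ≈ 1.492 → |1.492 − 1.667| = 0.175
II: 2461/1504 ≈ 1.636 → |1.636 − 1.667| = 0.031
III: 2043/1218 ≈ 1.677 → |1.677 − 1.667| = 0.010
IV: 1291/738 ≈ 1.749 → |1.749 − 1.667| = 0.082

III, II, IV, I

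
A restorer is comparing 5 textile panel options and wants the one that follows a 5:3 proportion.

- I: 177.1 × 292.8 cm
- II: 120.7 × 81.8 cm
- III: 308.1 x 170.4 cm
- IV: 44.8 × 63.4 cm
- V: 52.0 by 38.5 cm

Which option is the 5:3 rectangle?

I

Ratios (long/short): I ≈ 1.653; II ≈ 1.476; III ≈ 1.808; IV ≈ 1.415; V ≈ 1.351.
5:3 ≈ 1.667; option I is nearest (Δ 0.014).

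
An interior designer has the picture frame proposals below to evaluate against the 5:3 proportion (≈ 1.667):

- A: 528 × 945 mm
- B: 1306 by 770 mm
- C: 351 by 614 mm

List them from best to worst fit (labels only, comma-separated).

A: 945/528 ≈ 1.790 → |1.790 − 1.667| = 0.123
B: 1306/770 ≈ 1.696 → |1.696 − 1.667| = 0.029
C: 614/351 ≈ 1.749 → |1.749 − 1.667| = 0.082

B, C, A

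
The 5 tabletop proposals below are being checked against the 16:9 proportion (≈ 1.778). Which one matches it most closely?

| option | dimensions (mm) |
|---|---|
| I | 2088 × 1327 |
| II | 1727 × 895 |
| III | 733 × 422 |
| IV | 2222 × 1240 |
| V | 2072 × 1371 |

IV

Ratios (long/short): I ≈ 1.573; II ≈ 1.930; III ≈ 1.737; IV ≈ 1.792; V ≈ 1.511.
16:9 ≈ 1.778; option IV is nearest (Δ 0.014).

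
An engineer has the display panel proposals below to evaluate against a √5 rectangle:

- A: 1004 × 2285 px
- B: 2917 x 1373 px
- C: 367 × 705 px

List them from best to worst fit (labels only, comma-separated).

A: 2285/1004 ≈ 2.276 → |2.276 − 2.236| = 0.040
B: 2917/1373 ≈ 2.125 → |2.125 − 2.236| = 0.111
C: 705/367 ≈ 1.921 → |1.921 − 2.236| = 0.315

A, B, C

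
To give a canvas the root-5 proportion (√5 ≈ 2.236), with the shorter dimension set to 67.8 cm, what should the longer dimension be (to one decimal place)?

root-5 ≈ 2.23607.
Longer side = 67.8 × 2.23607 ≈ 151.606 → 151.6 cm.

151.6 cm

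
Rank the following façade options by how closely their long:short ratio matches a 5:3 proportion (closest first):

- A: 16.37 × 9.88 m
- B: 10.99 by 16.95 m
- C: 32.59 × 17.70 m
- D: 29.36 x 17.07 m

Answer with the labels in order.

A: 16.37/9.88 ≈ 1.657 → |1.657 − 1.667| = 0.010
B: 16.95/10.99 ≈ 1.542 → |1.542 − 1.667| = 0.125
C: 32.59/17.70 ≈ 1.841 → |1.841 − 1.667| = 0.174
D: 29.36/17.07 ≈ 1.720 → |1.720 − 1.667| = 0.053

A, D, B, C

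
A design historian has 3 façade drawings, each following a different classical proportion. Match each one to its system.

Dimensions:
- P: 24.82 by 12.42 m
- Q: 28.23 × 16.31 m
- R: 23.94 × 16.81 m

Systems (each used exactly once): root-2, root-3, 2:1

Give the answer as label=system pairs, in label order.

P = 24.82/12.42 ≈ 1.998 → 2:1 (2.000)
Q = 28.23/16.31 ≈ 1.731 → root-3 (1.732)
R = 23.94/16.81 ≈ 1.424 → root-2 (1.414)

P=2:1, Q=root-3, R=root-2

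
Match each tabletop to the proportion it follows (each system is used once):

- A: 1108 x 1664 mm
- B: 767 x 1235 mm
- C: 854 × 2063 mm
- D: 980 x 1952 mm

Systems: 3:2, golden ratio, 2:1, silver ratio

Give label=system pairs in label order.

A=3:2, B=golden ratio, C=silver ratio, D=2:1

A = 1664/1108 ≈ 1.502 → 3:2 (1.500)
B = 1235/767 ≈ 1.610 → golden ratio (1.618)
C = 2063/854 ≈ 2.416 → silver ratio (2.414)
D = 1952/980 ≈ 1.992 → 2:1 (2.000)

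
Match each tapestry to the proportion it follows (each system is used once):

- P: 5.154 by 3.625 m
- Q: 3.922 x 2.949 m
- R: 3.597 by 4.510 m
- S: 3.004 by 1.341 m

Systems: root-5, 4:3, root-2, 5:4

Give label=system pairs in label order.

P=root-2, Q=4:3, R=5:4, S=root-5

P = 5.154/3.625 ≈ 1.422 → root-2 (1.414)
Q = 3.922/2.949 ≈ 1.330 → 4:3 (1.333)
R = 4.510/3.597 ≈ 1.254 → 5:4 (1.250)
S = 3.004/1.341 ≈ 2.240 → root-5 (2.236)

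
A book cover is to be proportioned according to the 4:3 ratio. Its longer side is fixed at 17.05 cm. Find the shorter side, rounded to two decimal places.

4:3 ≈ 1.33333.
Shorter side = 17.05 ÷ 1.33333 ≈ 12.7875 → 12.79 cm.

12.79 cm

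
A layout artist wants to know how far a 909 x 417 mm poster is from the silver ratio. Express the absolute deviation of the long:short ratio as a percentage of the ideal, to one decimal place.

9.7%

Ratio = 909 / 417 ≈ 2.1799.
Ideal silver ratio ≈ 2.4142. |2.1799 − 2.4142| / 2.4142 ≈ 9.71% → 9.7%.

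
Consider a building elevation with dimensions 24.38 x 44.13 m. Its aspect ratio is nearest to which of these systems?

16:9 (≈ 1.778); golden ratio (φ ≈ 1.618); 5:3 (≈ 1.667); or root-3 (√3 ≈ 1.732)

Ratio = 44.13 / 24.38 ≈ 1.810.
Distances: 16:9 1.778 (Δ 0.032); golden ratio 1.618 (Δ 0.192); 5:3 1.667 (Δ 0.143); root-3 1.732 (Δ 0.078).

16:9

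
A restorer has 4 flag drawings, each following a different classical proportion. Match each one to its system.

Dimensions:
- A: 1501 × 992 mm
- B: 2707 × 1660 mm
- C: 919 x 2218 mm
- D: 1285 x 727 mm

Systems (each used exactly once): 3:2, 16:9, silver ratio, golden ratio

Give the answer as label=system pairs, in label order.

A = 1501/992 ≈ 1.513 → 3:2 (1.500)
B = 2707/1660 ≈ 1.631 → golden ratio (1.618)
C = 2218/919 ≈ 2.413 → silver ratio (2.414)
D = 1285/727 ≈ 1.768 → 16:9 (1.778)

A=3:2, B=golden ratio, C=silver ratio, D=16:9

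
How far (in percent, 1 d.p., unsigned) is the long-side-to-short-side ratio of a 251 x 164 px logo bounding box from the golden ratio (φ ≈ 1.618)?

Ratio = 251 / 164 ≈ 1.5305.
Ideal golden ratio ≈ 1.6180. |1.5305 − 1.6180| / 1.6180 ≈ 5.41% → 5.4%.

5.4%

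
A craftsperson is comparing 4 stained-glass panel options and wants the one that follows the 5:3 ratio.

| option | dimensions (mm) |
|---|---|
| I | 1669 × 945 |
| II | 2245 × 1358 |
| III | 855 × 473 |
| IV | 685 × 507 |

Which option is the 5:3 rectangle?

II

Ratios (long/short): I ≈ 1.766; II ≈ 1.653; III ≈ 1.808; IV ≈ 1.351.
5:3 ≈ 1.667; option II is nearest (Δ 0.014).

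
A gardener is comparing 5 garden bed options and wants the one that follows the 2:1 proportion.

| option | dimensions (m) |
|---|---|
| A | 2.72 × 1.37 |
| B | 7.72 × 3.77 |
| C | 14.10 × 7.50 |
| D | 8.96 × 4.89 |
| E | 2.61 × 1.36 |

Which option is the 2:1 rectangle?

Target 2:1 ≈ 2.000.
A: 1.985 (Δ0.015)  B: 2.048 (Δ0.048)  C: 1.880 (Δ0.120)  D: 1.832 (Δ0.168)  E: 1.919 (Δ0.081)

A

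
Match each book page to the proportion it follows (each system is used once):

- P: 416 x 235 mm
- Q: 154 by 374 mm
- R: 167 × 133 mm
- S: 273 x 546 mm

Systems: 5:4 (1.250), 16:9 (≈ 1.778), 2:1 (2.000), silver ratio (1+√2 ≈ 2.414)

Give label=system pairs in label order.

P = 416/235 ≈ 1.770 → 16:9 (1.778)
Q = 374/154 ≈ 2.429 → silver ratio (2.414)
R = 167/133 ≈ 1.256 → 5:4 (1.250)
S = 546/273 ≈ 2.000 → 2:1 (2.000)

P=16:9, Q=silver ratio, R=5:4, S=2:1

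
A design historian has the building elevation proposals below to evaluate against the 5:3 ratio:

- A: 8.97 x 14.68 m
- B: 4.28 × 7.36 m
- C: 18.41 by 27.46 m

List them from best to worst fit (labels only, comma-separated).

A: 14.68/8.97 ≈ 1.637 → |1.637 − 1.667| = 0.030
B: 7.36/4.28 ≈ 1.720 → |1.720 − 1.667| = 0.053
C: 27.46/18.41 ≈ 1.492 → |1.492 − 1.667| = 0.175

A, B, C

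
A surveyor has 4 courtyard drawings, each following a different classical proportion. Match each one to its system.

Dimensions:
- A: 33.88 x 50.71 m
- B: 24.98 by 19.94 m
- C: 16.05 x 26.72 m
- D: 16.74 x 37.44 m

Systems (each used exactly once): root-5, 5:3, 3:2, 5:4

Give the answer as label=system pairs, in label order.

A = 50.71/33.88 ≈ 1.497 → 3:2 (1.500)
B = 24.98/19.94 ≈ 1.253 → 5:4 (1.250)
C = 26.72/16.05 ≈ 1.665 → 5:3 (1.667)
D = 37.44/16.74 ≈ 2.237 → root-5 (2.236)

A=3:2, B=5:4, C=5:3, D=root-5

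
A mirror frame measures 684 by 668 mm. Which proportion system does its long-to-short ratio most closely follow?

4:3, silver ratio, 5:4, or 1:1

684/668 ≈ 1.024. Nearest candidates are 1:1 (1.000, off by 0.024) and 5:4 (1.250, off by 0.226).

1:1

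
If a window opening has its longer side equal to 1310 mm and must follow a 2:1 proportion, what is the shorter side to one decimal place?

655.0 mm

2:1 = 2.00000.
Shorter side = 1310 ÷ 2.00000 ≈ 655.000 → 655.0 mm.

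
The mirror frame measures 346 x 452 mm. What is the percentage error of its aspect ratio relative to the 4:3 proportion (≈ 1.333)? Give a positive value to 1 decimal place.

2.0%

Ratio = 452 / 346 ≈ 1.3064.
Ideal 4:3 ≈ 1.3333. |1.3064 − 1.3333| / 1.3333 ≈ 2.02% → 2.0%.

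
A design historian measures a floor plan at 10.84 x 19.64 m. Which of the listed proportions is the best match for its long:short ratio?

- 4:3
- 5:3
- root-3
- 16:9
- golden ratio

16:9

19.64/10.84 ≈ 1.812. Nearest candidates are 16:9 (1.778, off by 0.034) and root-3 (1.732, off by 0.080).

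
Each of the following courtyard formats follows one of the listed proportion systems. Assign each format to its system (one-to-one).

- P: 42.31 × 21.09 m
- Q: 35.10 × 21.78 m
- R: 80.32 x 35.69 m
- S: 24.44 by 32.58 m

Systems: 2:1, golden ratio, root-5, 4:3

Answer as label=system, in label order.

Ratios: P ≈ 2.006; Q ≈ 1.612; R ≈ 2.250; S ≈ 1.333.
Targets: 2:1 ≈ 2.000; golden ratio ≈ 1.618; root-5 ≈ 2.236; 4:3 ≈ 1.333.

P=2:1, Q=golden ratio, R=root-5, S=4:3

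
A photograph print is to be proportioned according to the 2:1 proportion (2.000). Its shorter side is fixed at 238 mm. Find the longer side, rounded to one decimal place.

476.0 mm

2:1 = 2.00000.
Longer side = 238 × 2.00000 ≈ 476.000 → 476.0 mm.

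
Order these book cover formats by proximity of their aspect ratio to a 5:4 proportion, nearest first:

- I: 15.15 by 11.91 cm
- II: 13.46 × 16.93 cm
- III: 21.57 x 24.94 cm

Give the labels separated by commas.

Ratios: I = 15.15 / 11.91 ≈ 1.272; II = 16.93 / 13.46 ≈ 1.258; III = 24.94 / 21.57 ≈ 1.156.
|Δ from 1.250|: I 0.022; II 0.008; III 0.094.

II, I, III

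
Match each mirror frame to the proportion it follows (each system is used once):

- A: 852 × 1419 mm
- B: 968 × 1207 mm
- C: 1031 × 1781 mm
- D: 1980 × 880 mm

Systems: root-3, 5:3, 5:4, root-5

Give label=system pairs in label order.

Ratios: A ≈ 1.665; B ≈ 1.247; C ≈ 1.727; D ≈ 2.250.
Targets: root-3 ≈ 1.732; 5:3 ≈ 1.667; 5:4 ≈ 1.250; root-5 ≈ 2.236.

A=5:3, B=5:4, C=root-3, D=root-5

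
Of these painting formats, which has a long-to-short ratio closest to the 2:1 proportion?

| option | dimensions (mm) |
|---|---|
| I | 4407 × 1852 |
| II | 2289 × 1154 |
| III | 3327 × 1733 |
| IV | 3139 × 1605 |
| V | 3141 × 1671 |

II

Target 2:1 ≈ 2.000.
I: 2.380 (Δ0.380)  II: 1.984 (Δ0.016)  III: 1.920 (Δ0.080)  IV: 1.956 (Δ0.044)  V: 1.880 (Δ0.120)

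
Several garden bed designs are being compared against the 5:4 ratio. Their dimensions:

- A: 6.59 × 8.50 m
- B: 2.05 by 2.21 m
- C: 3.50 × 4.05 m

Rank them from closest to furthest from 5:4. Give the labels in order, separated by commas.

A, C, B

Ratios: A = 8.50 / 6.59 ≈ 1.290; B = 2.21 / 2.05 ≈ 1.078; C = 4.05 / 3.50 ≈ 1.157.
|Δ from 1.250|: A 0.040; B 0.172; C 0.093.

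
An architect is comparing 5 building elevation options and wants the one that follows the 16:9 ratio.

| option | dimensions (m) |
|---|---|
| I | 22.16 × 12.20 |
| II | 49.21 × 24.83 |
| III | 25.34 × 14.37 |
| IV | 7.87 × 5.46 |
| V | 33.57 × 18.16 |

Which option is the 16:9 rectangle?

III

Ratios (long/short): I ≈ 1.816; II ≈ 1.982; III ≈ 1.763; IV ≈ 1.441; V ≈ 1.849.
16:9 ≈ 1.778; option III is nearest (Δ 0.015).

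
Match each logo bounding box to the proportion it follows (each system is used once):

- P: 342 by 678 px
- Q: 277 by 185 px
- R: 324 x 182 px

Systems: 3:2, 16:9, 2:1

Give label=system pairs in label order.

P=2:1, Q=3:2, R=16:9

Ratios: P ≈ 1.982; Q ≈ 1.497; R ≈ 1.780.
Targets: 3:2 ≈ 1.500; 16:9 ≈ 1.778; 2:1 ≈ 2.000.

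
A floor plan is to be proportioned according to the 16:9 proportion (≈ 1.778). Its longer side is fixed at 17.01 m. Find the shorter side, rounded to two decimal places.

16:9 ≈ 1.77778.
Shorter side = 17.01 ÷ 1.77778 ≈ 9.5681 → 9.57 m.

9.57 m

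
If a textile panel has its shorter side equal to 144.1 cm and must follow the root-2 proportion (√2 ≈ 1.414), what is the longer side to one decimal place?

root-2 ≈ 1.41421.
Longer side = 144.1 × 1.41421 ≈ 203.788 → 203.8 cm.

203.8 cm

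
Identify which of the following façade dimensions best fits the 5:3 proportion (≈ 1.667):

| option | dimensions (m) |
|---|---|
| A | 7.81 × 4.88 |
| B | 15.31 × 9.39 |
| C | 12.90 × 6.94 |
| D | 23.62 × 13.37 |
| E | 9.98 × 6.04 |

Target 5:3 ≈ 1.667.
A: 1.600 (Δ0.067)  B: 1.630 (Δ0.037)  C: 1.859 (Δ0.192)  D: 1.767 (Δ0.100)  E: 1.652 (Δ0.015)

E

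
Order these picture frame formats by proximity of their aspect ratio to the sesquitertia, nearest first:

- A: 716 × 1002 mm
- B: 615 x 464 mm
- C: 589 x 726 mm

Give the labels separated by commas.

B, A, C

A: 1002/716 ≈ 1.399 → |1.399 − 1.333| = 0.066
B: 615/464 ≈ 1.325 → |1.325 − 1.333| = 0.008
C: 726/589 ≈ 1.233 → |1.233 − 1.333| = 0.100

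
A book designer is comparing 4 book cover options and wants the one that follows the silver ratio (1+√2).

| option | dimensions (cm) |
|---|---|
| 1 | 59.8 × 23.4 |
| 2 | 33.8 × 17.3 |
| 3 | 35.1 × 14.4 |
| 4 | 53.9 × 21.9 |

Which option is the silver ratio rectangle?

Target silver ratio ≈ 2.414.
1: 2.556 (Δ0.142)  2: 1.954 (Δ0.460)  3: 2.438 (Δ0.024)  4: 2.461 (Δ0.047)

3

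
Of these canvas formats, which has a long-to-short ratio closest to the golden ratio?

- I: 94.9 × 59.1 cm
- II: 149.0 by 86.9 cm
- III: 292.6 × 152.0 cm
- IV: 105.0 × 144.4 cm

Target golden ratio ≈ 1.618.
I: 1.606 (Δ0.012)  II: 1.715 (Δ0.097)  III: 1.925 (Δ0.307)  IV: 1.375 (Δ0.243)

I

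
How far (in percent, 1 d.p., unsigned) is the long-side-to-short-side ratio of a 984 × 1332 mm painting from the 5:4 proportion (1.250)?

8.3%

Ratio = 1332 / 984 ≈ 1.3537.
Ideal 5:4 = 1.2500. |1.3537 − 1.2500| / 1.2500 ≈ 8.30% → 8.3%.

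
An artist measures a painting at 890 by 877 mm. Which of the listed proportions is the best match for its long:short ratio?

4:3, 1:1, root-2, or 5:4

1:1

Ratio = 890 / 877 ≈ 1.015.
Distances: 4:3 1.333 (Δ 0.318); 1:1 1.000 (Δ 0.015); root-2 1.414 (Δ 0.399); 5:4 1.250 (Δ 0.235).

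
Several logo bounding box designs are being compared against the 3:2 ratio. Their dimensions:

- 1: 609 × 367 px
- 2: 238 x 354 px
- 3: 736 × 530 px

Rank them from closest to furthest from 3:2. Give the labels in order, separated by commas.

1: 609/367 ≈ 1.659 → |1.659 − 1.500| = 0.159
2: 354/238 ≈ 1.487 → |1.487 − 1.500| = 0.013
3: 736/530 ≈ 1.389 → |1.389 − 1.500| = 0.111

2, 3, 1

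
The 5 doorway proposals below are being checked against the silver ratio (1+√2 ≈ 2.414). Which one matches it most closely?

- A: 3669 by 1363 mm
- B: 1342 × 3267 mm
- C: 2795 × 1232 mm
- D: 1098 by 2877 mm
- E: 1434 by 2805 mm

Target silver ratio ≈ 2.414.
A: 2.692 (Δ0.278)  B: 2.434 (Δ0.020)  C: 2.269 (Δ0.145)  D: 2.620 (Δ0.206)  E: 1.956 (Δ0.458)

B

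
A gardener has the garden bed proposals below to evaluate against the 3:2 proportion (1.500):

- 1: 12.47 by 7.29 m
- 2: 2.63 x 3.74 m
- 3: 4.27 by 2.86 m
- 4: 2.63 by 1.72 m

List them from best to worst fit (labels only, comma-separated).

Ratios: 1 = 12.47 / 7.29 ≈ 1.711; 2 = 3.74 / 2.63 ≈ 1.422; 3 = 4.27 / 2.86 ≈ 1.493; 4 = 2.63 / 1.72 ≈ 1.529.
|Δ from 1.500|: 1 0.211; 2 0.078; 3 0.007; 4 0.029.

3, 4, 2, 1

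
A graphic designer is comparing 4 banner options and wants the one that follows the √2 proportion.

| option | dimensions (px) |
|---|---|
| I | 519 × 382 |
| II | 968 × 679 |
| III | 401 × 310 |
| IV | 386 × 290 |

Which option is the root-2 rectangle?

Target root-2 ≈ 1.414.
I: 1.359 (Δ0.055)  II: 1.426 (Δ0.012)  III: 1.294 (Δ0.120)  IV: 1.331 (Δ0.083)

II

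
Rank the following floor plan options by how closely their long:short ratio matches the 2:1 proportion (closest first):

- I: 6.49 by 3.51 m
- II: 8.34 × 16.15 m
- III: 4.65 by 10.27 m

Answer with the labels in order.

Ratios: I = 6.49 / 3.51 ≈ 1.849; II = 16.15 / 8.34 ≈ 1.936; III = 10.27 / 4.65 ≈ 2.209.
|Δ from 2.000|: I 0.151; II 0.064; III 0.209.

II, I, III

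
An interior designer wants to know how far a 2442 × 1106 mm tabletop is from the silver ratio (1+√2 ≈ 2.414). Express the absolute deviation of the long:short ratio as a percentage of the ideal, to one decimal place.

Ratio = 2442 / 1106 ≈ 2.2080.
Ideal silver ratio ≈ 2.4142. |2.2080 − 2.4142| / 2.4142 ≈ 8.54% → 8.5%.

8.5%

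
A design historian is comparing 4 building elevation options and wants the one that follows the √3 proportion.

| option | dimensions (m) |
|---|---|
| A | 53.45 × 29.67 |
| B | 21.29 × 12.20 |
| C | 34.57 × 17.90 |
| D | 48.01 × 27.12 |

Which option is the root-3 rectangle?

Target root-3 ≈ 1.732.
A: 1.801 (Δ0.069)  B: 1.745 (Δ0.013)  C: 1.931 (Δ0.199)  D: 1.770 (Δ0.038)

B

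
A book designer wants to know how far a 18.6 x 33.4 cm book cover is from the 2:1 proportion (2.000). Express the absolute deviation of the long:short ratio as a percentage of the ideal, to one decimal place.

Ratio = 33.4 / 18.6 ≈ 1.7957.
Ideal 2:1 = 2.0000. |1.7957 − 2.0000| / 2.0000 ≈ 10.21% → 10.2%.

10.2%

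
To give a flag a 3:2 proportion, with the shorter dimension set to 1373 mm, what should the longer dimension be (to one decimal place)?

2059.5 mm

3:2 = 1.50000.
Longer side = 1373 × 1.50000 ≈ 2059.500 → 2059.5 mm.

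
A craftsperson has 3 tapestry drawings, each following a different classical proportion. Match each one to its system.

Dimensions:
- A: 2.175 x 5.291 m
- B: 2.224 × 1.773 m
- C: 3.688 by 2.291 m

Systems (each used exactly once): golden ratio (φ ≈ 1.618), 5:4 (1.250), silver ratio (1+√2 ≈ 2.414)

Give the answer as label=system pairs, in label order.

A=silver ratio, B=5:4, C=golden ratio

A = 5.291/2.175 ≈ 2.433 → silver ratio (2.414)
B = 2.224/1.773 ≈ 1.254 → 5:4 (1.250)
C = 3.688/2.291 ≈ 1.610 → golden ratio (1.618)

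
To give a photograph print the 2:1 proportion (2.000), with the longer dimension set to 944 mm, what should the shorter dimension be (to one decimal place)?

472.0 mm

2:1 = 2.00000.
Shorter side = 944 ÷ 2.00000 ≈ 472.000 → 472.0 mm.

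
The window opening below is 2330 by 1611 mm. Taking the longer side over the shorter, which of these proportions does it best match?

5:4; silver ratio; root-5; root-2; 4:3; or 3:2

root-2

2330/1611 ≈ 1.446. Nearest candidates are root-2 (1.414, off by 0.032) and 3:2 (1.500, off by 0.054).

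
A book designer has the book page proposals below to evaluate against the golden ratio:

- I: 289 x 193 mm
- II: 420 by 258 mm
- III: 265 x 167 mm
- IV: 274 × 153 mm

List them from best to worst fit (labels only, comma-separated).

II, III, I, IV

I: 289/193 ≈ 1.497 → |1.497 − 1.618| = 0.121
II: 420/258 ≈ 1.628 → |1.628 − 1.618| = 0.010
III: 265/167 ≈ 1.587 → |1.587 − 1.618| = 0.031
IV: 274/153 ≈ 1.791 → |1.791 − 1.618| = 0.173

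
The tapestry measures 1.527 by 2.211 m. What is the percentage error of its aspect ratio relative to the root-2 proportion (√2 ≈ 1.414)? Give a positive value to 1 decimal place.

2.4%

Ratio = 2.211 / 1.527 ≈ 1.4479.
Ideal root-2 ≈ 1.4142. |1.4479 − 1.4142| / 1.4142 ≈ 2.38% → 2.4%.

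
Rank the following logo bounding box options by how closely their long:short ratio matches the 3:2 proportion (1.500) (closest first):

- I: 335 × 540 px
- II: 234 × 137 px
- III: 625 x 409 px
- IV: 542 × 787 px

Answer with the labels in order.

III, IV, I, II

Ratios: I = 540 / 335 ≈ 1.612; II = 234 / 137 ≈ 1.708; III = 625 / 409 ≈ 1.528; IV = 787 / 542 ≈ 1.452.
|Δ from 1.500|: I 0.112; II 0.208; III 0.028; IV 0.048.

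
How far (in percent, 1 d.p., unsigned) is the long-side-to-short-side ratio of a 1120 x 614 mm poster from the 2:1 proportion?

8.8%

Ratio = 1120 / 614 ≈ 1.8241.
Ideal 2:1 = 2.0000. |1.8241 − 2.0000| / 2.0000 ≈ 8.79% → 8.8%.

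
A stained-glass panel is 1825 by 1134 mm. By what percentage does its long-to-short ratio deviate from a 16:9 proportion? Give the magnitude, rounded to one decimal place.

9.5%

Ratio = 1825 / 1134 ≈ 1.6093.
Ideal 16:9 ≈ 1.7778. |1.6093 − 1.7778| / 1.7778 ≈ 9.48% → 9.5%.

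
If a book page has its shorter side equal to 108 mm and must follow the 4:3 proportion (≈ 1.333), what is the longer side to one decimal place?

144.0 mm

4:3 ≈ 1.33333.
Longer side = 108 × 1.33333 ≈ 144.000 → 144.0 mm.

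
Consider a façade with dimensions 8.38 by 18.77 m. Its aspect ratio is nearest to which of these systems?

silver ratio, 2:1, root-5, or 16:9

18.77/8.38 ≈ 2.240. Nearest candidates are root-5 (2.236, off by 0.004) and silver ratio (2.414, off by 0.174).

root-5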